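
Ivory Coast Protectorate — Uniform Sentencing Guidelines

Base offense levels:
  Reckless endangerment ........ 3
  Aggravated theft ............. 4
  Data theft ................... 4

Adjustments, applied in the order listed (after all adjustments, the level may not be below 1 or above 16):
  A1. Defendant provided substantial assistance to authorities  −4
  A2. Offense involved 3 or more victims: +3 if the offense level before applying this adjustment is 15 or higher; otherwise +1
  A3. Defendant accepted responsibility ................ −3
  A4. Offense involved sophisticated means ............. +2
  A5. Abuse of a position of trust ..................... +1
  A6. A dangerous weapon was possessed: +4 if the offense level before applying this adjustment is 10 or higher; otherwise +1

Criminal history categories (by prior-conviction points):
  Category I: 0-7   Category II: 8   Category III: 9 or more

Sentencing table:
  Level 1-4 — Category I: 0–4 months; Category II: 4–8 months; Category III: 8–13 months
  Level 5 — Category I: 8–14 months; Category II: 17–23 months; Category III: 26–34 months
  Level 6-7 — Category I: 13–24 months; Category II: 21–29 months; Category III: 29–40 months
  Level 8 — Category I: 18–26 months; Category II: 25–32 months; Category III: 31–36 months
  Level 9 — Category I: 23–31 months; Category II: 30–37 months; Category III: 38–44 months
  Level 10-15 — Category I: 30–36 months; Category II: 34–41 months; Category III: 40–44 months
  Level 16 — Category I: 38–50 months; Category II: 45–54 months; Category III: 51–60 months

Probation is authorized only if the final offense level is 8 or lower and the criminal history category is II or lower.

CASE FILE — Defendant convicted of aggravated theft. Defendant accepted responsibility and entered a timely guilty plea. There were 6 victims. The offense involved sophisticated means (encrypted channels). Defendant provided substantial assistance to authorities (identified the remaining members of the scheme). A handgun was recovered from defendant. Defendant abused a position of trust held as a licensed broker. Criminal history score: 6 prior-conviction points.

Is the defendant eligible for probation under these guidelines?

Yes

Base offense level for aggravated theft: 4.
A1 applies: 4 − 4 = 0.
A2 applies (level before this adjustment is 0 < 15, so +1): 0 + 1 = 1.
A3 applies: 1 − 3 = -2.
A4 applies: -2 + 2 = 0.
A5 applies: 0 + 1 = 1.
A6 applies (level before this adjustment is 1 < 10, so +1): 1 + 1 = 2.
Final offense level: 2.
Criminal history: 6 prior points → Category I (0-7).
Level 2 falls in the 1-4 band.
Grid: Level 1-4 × Category I = 0-4 months.
Probation check: level 2 ≤ 8 and category I ≤ II → eligible.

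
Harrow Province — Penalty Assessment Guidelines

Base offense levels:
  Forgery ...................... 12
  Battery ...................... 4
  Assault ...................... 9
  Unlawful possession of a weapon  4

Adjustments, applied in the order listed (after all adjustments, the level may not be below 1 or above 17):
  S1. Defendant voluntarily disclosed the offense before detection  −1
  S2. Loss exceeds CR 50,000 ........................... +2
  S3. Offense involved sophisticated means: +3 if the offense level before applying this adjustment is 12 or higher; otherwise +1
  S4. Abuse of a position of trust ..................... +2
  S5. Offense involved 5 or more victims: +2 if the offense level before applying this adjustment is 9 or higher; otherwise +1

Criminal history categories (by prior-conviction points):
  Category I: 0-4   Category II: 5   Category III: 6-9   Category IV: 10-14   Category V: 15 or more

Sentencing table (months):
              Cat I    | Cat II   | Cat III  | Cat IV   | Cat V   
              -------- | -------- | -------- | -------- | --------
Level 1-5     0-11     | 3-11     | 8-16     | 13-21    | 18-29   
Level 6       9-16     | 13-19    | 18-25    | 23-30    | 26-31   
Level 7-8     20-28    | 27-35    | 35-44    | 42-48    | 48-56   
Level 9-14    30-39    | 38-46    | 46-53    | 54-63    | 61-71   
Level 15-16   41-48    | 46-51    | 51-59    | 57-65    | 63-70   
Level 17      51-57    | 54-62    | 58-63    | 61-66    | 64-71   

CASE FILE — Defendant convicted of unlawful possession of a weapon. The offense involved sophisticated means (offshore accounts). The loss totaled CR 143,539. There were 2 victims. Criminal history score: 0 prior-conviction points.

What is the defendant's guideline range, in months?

Base offense level for unlawful possession of a weapon: 4.
S1 does not apply.
S2 applies: 4 + 2 = 6.
S3 applies (level before this adjustment is 6 < 12, so +1): 6 + 1 = 7.
Final offense level: 7.
Criminal history: 0 prior points → Category I (0-4).
Level 7 falls in the 7-8 band.
Grid: Level 7-8 × Category I = 20-28 months.

20-28 months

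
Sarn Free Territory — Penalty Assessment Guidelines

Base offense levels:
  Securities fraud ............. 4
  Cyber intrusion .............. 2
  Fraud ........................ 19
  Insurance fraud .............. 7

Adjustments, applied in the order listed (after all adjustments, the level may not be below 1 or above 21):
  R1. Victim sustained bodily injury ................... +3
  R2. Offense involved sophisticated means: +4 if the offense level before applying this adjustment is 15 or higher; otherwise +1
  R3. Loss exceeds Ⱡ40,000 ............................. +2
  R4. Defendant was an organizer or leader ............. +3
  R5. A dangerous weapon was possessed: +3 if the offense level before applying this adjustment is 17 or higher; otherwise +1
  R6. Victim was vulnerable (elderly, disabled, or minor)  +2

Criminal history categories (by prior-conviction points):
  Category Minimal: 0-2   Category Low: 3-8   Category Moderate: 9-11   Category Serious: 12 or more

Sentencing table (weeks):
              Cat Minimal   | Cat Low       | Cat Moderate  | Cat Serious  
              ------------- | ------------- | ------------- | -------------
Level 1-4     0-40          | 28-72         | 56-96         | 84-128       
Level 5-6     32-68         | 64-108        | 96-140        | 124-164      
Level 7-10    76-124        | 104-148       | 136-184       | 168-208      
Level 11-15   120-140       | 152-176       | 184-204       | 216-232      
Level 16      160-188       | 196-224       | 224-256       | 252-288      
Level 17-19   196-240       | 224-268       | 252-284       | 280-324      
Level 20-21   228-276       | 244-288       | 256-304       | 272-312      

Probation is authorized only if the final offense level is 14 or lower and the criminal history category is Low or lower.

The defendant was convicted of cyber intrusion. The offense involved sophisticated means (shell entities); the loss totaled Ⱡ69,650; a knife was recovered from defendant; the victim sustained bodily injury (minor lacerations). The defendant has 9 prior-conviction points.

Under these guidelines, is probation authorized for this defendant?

No

Base offense level for cyber intrusion: 2.
R1 applies: 2 + 3 = 5.
R2 applies (level before this adjustment is 5 < 15, so +1): 5 + 1 = 6.
R3 applies: 6 + 2 = 8.
R4 does not apply.
R5 applies (level before this adjustment is 8 < 17, so +1): 8 + 1 = 9.
Final offense level: 9.
Criminal history: 9 prior points → Category Moderate (9-11).
Level 9 falls in the 7-10 band.
Grid: Level 7-10 × Category Moderate = 136-184 weeks.
Probation check: level 9 ≤ 14 and category Moderate > Low → not eligible.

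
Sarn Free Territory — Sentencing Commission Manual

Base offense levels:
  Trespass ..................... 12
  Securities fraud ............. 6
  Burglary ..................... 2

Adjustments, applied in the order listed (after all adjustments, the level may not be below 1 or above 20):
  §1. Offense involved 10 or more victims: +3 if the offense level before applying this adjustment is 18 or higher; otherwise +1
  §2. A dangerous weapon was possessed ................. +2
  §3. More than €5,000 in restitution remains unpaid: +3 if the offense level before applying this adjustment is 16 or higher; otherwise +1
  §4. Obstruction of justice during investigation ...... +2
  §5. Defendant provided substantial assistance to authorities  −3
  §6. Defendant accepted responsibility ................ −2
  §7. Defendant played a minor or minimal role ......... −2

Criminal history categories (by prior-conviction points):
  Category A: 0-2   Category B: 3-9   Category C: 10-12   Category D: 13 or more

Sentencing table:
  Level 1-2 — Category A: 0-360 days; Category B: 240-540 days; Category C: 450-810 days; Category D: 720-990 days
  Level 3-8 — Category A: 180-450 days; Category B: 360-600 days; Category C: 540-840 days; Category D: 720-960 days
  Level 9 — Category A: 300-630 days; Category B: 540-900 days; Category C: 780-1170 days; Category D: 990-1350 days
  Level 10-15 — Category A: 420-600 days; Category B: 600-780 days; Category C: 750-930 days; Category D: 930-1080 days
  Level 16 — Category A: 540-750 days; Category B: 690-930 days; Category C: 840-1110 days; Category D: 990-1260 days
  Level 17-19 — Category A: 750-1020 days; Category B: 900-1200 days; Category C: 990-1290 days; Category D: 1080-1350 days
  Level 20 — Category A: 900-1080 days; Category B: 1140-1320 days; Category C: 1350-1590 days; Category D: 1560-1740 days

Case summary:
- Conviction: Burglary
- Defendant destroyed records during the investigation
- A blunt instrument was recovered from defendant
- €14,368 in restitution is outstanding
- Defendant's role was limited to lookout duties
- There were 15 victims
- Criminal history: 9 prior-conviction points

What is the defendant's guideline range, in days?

Base offense level for burglary: 2.
§1 applies (level before this adjustment is 2 < 18, so +1): 2 + 1 = 3.
§2 applies: 3 + 2 = 5.
§3 applies (level before this adjustment is 5 < 16, so +1): 5 + 1 = 6.
§4 applies: 6 + 2 = 8.
§6 does not apply.
§7 applies: 8 − 2 = 6.
Final offense level: 6.
Criminal history: 9 prior points → Category B (3-9).
Level 6 falls in the 3-8 band.
Grid: Level 3-8 × Category B = 360-600 days.

360-600 days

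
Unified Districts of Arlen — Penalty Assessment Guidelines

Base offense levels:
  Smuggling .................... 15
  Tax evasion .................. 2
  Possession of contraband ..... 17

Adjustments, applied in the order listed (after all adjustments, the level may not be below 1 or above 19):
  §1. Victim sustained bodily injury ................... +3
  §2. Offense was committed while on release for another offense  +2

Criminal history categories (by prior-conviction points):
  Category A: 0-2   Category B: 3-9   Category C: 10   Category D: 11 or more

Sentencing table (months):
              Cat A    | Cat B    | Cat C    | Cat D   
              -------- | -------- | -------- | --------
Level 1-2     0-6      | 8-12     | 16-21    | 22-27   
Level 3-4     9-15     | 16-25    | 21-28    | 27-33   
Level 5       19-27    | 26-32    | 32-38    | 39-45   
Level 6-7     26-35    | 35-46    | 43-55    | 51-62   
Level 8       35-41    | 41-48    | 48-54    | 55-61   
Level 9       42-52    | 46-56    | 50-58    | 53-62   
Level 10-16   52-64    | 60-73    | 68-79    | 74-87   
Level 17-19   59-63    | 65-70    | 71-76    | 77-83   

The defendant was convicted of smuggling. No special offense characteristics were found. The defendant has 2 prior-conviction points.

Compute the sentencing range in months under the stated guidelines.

52-64 months

Base offense level for smuggling: 15.
Final offense level: 15.
Criminal history: 2 prior points → Category A (0-2).
Level 15 falls in the 10-16 band.
Grid: Level 10-16 × Category A = 52-64 months.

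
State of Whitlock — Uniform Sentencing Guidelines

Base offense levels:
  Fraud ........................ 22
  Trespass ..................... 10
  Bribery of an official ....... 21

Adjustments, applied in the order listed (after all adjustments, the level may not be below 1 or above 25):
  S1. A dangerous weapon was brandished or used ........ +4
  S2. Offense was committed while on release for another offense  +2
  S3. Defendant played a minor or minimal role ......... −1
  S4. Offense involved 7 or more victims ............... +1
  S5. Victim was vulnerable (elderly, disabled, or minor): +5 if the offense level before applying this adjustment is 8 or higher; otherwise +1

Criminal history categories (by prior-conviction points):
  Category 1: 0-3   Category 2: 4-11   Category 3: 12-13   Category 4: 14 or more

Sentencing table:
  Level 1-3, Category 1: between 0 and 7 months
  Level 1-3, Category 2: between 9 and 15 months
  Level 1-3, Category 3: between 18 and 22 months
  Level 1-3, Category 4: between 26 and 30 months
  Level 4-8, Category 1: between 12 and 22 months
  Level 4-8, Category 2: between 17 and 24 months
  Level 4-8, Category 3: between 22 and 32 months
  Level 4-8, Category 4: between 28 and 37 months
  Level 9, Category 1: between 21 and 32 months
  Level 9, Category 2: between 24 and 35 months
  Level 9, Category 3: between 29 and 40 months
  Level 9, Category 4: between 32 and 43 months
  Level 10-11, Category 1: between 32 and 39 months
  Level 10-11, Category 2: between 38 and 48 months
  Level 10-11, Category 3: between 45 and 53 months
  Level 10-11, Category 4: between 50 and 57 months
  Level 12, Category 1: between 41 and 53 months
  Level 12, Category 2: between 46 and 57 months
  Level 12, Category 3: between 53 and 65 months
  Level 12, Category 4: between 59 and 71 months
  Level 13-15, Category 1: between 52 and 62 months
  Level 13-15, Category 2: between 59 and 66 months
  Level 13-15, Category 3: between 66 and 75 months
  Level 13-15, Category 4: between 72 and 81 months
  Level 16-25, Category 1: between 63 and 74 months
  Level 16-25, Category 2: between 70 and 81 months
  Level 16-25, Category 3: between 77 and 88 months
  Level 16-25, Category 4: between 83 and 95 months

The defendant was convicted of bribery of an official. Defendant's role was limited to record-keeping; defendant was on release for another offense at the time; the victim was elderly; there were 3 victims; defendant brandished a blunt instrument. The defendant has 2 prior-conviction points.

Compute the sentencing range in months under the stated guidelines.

63-74 months

Base offense level for bribery of an official: 21.
S1 applies: 21 + 4 = 25.
S2 applies: 25 + 2 = 27.
S3 applies: 27 − 1 = 26.
S5 applies (level before this adjustment is 26 ≥ 8, so +5): 26 + 5 = 31.
Level 31 exceeds the maximum of 25; capped at 25.
Final offense level: 25.
Criminal history: 2 prior points → Category 1 (0-3).
Level 25 falls in the 16-25 band.
Grid: Level 16-25 × Category 1 = 63-74 months.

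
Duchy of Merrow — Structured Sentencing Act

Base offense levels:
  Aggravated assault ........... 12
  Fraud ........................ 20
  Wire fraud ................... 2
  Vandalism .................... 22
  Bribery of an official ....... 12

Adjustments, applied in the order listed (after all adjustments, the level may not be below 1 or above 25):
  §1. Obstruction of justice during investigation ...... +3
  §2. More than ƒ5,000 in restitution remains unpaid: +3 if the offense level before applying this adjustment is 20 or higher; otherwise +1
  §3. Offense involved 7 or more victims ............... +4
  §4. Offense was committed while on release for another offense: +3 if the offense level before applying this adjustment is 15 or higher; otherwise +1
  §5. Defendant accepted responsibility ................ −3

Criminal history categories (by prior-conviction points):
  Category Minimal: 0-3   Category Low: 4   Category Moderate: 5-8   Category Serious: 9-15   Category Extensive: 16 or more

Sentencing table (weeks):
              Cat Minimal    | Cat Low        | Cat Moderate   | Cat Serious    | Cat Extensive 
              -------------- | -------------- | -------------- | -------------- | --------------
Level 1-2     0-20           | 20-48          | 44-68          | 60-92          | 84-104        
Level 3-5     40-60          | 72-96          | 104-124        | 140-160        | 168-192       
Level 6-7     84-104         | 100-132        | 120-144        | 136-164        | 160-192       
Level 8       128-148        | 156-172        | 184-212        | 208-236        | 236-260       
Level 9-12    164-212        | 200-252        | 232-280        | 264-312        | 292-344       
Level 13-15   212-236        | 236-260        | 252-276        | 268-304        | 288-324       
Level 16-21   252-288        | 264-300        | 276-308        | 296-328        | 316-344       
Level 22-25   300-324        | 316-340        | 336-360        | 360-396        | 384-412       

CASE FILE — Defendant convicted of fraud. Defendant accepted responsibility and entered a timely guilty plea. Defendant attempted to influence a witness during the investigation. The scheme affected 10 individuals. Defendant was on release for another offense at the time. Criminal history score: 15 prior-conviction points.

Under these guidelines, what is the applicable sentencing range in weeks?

360-396 weeks

Base offense level for fraud: 20.
§1 applies: 20 + 3 = 23.
§2 does not apply.
§3 applies: 23 + 4 = 27.
§4 applies (level before this adjustment is 27 ≥ 15, so +3): 27 + 3 = 30.
§5 applies: 30 − 3 = 27.
Level 27 exceeds the maximum of 25; capped at 25.
Final offense level: 25.
Criminal history: 15 prior points → Category Serious (9-15).
Level 25 falls in the 22-25 band.
Grid: Level 22-25 × Category Serious = 360-396 weeks.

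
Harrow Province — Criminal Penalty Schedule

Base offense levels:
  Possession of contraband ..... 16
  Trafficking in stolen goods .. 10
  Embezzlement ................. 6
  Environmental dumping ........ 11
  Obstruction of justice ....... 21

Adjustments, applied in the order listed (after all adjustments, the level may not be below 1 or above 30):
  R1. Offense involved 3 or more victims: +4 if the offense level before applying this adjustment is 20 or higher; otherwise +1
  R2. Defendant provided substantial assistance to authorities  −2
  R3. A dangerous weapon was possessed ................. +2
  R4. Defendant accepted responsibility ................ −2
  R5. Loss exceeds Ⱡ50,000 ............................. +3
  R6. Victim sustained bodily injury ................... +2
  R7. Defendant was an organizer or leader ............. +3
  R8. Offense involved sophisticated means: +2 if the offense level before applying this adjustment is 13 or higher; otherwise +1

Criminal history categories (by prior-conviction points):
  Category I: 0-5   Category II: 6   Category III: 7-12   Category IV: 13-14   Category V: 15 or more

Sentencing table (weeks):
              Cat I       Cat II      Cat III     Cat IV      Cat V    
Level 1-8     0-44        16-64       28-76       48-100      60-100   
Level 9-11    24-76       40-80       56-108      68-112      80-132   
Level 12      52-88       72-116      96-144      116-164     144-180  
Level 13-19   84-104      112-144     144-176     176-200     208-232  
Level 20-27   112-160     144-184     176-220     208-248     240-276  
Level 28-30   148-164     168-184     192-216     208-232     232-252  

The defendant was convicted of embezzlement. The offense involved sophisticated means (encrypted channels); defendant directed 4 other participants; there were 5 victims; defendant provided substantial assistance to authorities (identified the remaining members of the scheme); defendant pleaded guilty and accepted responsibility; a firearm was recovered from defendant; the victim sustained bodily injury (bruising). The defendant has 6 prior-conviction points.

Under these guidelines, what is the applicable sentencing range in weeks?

40-80 weeks

Base offense level for embezzlement: 6.
R1 applies (level before this adjustment is 6 < 20, so +1): 6 + 1 = 7.
R2 applies: 7 − 2 = 5.
R3 applies: 5 + 2 = 7.
R4 applies: 7 − 2 = 5.
R5 does not apply.
R6 applies: 5 + 2 = 7.
R7 applies: 7 + 3 = 10.
R8 applies (level before this adjustment is 10 < 13, so +1): 10 + 1 = 11.
Final offense level: 11.
Criminal history: 6 prior points → Category II (6).
Level 11 falls in the 9-11 band.
Grid: Level 9-11 × Category II = 40-80 weeks.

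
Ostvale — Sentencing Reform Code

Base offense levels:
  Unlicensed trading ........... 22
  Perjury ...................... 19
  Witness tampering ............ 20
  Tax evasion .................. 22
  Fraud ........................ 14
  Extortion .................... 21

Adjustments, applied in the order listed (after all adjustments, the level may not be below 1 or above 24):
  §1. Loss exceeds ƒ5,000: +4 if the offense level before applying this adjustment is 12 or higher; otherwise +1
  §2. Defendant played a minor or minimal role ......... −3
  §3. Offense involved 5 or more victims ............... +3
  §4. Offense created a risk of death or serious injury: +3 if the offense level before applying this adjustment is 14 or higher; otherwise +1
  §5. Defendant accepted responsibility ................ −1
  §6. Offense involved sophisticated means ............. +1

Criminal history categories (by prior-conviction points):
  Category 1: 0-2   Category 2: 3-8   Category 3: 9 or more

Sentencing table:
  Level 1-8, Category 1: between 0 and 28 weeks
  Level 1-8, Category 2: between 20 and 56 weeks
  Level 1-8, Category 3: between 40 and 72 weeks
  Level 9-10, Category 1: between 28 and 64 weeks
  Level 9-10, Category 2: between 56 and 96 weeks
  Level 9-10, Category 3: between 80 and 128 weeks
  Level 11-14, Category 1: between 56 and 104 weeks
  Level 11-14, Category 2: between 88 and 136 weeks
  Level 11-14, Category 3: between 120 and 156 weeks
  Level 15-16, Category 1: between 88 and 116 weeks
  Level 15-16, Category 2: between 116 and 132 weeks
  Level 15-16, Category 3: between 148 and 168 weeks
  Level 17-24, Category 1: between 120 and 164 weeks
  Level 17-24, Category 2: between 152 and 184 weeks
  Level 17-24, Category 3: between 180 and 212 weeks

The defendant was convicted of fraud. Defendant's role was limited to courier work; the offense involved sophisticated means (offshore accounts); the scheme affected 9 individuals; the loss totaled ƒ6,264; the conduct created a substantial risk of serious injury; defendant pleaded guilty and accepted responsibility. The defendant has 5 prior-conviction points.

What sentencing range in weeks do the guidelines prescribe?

Base offense level for fraud: 14.
§1 applies (level before this adjustment is 14 ≥ 12, so +4): 14 + 4 = 18.
§2 applies: 18 − 3 = 15.
§3 applies: 15 + 3 = 18.
§4 applies (level before this adjustment is 18 ≥ 14, so +3): 18 + 3 = 21.
§5 applies: 21 − 1 = 20.
§6 applies: 20 + 1 = 21.
Final offense level: 21.
Criminal history: 5 prior points → Category 2 (3-8).
Level 21 falls in the 17-24 band.
Grid: Level 17-24 × Category 2 = 152-184 weeks.

152-184 weeks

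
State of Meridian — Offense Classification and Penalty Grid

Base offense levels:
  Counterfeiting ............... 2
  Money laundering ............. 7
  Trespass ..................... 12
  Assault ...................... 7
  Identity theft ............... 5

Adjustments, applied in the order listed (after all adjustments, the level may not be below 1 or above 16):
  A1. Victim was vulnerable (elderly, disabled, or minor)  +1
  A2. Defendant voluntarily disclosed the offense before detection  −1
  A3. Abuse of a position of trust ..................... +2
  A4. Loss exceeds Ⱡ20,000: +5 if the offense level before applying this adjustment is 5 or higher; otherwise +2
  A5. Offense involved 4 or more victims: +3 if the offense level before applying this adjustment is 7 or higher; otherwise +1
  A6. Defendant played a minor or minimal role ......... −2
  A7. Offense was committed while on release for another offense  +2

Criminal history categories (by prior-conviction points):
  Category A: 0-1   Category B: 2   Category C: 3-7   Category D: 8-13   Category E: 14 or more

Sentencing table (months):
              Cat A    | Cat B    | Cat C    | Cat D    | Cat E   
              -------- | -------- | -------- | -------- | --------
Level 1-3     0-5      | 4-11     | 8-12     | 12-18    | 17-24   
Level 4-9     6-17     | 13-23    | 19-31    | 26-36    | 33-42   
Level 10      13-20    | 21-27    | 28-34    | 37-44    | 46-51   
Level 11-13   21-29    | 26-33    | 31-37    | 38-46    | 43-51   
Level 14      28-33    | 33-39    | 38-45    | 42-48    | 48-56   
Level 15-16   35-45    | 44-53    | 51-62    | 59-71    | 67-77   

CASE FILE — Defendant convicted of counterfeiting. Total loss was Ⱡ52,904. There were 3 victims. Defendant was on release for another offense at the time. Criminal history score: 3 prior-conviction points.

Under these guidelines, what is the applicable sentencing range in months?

Base offense level for counterfeiting: 2.
A1 does not apply.
A2 does not apply.
A3 does not apply.
A4 applies (level before this adjustment is 2 < 5, so +2): 2 + 2 = 4.
A5 does not apply.
A6 does not apply.
A7 applies: 4 + 2 = 6.
Final offense level: 6.
Criminal history: 3 prior points → Category C (3-7).
Level 6 falls in the 4-9 band.
Grid: Level 4-9 × Category C = 19-31 months.

19-31 months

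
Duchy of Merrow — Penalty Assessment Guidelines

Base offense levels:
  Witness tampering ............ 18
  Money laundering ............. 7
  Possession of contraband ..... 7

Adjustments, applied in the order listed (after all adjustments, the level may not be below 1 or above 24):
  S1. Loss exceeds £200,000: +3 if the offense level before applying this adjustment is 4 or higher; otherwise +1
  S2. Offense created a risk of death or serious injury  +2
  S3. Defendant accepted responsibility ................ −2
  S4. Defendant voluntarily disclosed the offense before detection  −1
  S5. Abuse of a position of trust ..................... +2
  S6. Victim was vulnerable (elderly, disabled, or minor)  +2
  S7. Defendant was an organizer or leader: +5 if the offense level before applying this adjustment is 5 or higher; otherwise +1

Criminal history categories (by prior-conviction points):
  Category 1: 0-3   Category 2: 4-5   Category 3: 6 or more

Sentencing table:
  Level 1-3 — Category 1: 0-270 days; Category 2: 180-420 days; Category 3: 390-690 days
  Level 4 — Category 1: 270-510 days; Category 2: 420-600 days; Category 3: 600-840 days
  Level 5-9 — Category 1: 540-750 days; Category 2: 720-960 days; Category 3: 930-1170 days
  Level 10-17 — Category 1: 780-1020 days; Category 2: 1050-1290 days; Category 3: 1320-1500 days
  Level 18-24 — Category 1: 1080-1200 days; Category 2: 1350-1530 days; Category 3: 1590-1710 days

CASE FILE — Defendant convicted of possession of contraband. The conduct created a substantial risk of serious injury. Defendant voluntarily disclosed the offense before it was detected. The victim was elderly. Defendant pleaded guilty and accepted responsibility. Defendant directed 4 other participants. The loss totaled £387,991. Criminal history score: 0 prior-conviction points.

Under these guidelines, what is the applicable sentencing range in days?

780-1020 days

Base offense level for possession of contraband: 7.
S1 applies (level before this adjustment is 7 ≥ 4, so +3): 7 + 3 = 10.
S2 applies: 10 + 2 = 12.
S3 applies: 12 − 2 = 10.
S4 applies: 10 − 1 = 9.
S6 applies: 9 + 2 = 11.
S7 applies (level before this adjustment is 11 ≥ 5, so +5): 11 + 5 = 16.
Final offense level: 16.
Criminal history: 0 prior points → Category 1 (0-3).
Level 16 falls in the 10-17 band.
Grid: Level 10-17 × Category 1 = 780-1020 days.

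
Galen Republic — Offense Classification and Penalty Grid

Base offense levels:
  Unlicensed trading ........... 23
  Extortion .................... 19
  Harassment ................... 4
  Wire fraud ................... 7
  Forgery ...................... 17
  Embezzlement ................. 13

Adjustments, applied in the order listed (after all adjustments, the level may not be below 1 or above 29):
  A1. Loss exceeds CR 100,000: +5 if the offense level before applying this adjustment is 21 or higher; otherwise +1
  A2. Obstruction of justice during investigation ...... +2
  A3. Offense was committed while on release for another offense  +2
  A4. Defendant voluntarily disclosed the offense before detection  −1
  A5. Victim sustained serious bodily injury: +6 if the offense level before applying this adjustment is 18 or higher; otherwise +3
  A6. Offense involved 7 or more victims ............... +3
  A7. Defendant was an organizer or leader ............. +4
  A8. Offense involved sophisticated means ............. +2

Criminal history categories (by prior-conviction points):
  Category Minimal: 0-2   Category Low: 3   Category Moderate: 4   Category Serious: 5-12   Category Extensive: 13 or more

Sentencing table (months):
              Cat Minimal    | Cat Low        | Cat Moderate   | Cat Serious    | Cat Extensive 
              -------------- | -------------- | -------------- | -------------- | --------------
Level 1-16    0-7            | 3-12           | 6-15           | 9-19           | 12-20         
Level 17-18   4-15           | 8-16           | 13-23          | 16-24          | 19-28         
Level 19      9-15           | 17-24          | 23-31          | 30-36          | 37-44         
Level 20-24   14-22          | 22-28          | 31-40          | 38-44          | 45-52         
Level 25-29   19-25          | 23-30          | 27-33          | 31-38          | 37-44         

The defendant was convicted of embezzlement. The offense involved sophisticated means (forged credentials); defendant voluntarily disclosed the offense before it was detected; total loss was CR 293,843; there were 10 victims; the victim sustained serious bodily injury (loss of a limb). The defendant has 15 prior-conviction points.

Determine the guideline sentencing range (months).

45-52 months

Base offense level for embezzlement: 13.
A1 applies (level before this adjustment is 13 < 21, so +1): 13 + 1 = 14.
A4 applies: 14 − 1 = 13.
A5 applies (level before this adjustment is 13 < 18, so +3): 13 + 3 = 16.
A6 applies: 16 + 3 = 19.
A7 does not apply.
A8 applies: 19 + 2 = 21.
Final offense level: 21.
Criminal history: 15 prior points → Category Extensive (13+).
Level 21 falls in the 20-24 band.
Grid: Level 20-24 × Category Extensive = 45-52 months.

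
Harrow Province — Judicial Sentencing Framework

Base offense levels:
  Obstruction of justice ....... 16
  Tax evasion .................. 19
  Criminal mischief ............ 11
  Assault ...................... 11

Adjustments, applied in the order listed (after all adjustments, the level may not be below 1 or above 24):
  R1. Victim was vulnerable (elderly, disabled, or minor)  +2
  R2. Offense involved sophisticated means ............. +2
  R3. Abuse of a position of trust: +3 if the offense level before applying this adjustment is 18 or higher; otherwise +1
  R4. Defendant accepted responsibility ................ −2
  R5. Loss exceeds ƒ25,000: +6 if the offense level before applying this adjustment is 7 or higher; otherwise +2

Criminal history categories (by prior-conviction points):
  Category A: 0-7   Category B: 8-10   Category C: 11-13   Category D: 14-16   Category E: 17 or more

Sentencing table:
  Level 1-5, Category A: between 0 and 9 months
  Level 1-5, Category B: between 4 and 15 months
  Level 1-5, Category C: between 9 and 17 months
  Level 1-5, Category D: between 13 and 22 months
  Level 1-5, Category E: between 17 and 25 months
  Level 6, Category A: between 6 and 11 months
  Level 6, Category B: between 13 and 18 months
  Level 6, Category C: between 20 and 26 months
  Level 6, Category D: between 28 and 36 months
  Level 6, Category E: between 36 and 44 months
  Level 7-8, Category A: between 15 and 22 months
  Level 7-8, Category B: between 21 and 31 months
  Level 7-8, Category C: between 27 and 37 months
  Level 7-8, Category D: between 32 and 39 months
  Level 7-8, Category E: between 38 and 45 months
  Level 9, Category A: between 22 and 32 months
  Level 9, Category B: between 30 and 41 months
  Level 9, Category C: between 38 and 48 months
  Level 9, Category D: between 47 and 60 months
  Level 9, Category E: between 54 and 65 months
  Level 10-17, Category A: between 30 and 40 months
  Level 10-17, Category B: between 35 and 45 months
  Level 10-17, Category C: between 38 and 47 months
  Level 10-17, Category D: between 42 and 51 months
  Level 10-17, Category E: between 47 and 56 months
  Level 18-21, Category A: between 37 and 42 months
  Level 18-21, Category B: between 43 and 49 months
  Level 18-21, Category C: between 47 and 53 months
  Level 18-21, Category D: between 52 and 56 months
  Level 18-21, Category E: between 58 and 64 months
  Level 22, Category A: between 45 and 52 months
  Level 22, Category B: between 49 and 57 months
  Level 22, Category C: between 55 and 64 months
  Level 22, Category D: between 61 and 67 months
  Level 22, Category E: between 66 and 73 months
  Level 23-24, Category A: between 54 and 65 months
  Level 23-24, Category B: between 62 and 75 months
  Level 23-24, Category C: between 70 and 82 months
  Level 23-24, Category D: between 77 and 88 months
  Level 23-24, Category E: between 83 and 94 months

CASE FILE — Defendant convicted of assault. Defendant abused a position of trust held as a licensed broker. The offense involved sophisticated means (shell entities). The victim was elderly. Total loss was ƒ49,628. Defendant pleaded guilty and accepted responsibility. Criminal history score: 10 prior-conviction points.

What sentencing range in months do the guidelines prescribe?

Base offense level for assault: 11.
R1 applies: 11 + 2 = 13.
R2 applies: 13 + 2 = 15.
R3 applies (level before this adjustment is 15 < 18, so +1): 15 + 1 = 16.
R4 applies: 16 − 2 = 14.
R5 applies (level before this adjustment is 14 ≥ 7, so +6): 14 + 6 = 20.
Final offense level: 20.
Criminal history: 10 prior points → Category B (8-10).
Level 20 falls in the 18-21 band.
Grid: Level 18-21 × Category B = 43-49 months.

43-49 months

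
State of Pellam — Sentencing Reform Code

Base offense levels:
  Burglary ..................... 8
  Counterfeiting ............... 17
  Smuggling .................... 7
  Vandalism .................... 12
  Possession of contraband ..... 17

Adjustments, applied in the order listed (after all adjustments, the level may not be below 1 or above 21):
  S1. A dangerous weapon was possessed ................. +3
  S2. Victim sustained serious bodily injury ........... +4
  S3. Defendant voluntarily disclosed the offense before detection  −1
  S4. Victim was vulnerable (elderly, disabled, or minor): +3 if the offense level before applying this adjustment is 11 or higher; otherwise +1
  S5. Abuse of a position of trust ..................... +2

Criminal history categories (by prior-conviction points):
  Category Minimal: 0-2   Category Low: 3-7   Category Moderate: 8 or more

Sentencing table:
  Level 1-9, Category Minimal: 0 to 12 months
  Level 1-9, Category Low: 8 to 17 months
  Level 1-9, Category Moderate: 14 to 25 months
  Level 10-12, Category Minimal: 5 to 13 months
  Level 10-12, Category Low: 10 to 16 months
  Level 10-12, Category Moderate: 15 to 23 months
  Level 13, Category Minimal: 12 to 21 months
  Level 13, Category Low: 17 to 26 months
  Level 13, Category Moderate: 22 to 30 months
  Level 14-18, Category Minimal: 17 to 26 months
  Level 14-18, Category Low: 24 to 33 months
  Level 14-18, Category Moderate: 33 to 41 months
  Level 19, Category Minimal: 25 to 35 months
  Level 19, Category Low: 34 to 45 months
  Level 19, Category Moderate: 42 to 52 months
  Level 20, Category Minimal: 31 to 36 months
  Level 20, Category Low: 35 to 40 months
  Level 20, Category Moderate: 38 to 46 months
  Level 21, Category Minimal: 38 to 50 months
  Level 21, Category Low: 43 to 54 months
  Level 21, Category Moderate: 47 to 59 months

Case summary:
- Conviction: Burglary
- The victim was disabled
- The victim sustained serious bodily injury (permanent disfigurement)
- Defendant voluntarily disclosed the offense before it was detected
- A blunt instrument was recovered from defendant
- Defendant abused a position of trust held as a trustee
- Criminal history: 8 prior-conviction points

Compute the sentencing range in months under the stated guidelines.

42-52 months

Base offense level for burglary: 8.
S1 applies: 8 + 3 = 11.
S2 applies: 11 + 4 = 15.
S3 applies: 15 − 1 = 14.
S4 applies (level before this adjustment is 14 ≥ 11, so +3): 14 + 3 = 17.
S5 applies: 17 + 2 = 19.
Final offense level: 19.
Criminal history: 8 prior points → Category Moderate (8+).
Level 19 falls in the 19 band.
Grid: Level 19 × Category Moderate = 42-52 months.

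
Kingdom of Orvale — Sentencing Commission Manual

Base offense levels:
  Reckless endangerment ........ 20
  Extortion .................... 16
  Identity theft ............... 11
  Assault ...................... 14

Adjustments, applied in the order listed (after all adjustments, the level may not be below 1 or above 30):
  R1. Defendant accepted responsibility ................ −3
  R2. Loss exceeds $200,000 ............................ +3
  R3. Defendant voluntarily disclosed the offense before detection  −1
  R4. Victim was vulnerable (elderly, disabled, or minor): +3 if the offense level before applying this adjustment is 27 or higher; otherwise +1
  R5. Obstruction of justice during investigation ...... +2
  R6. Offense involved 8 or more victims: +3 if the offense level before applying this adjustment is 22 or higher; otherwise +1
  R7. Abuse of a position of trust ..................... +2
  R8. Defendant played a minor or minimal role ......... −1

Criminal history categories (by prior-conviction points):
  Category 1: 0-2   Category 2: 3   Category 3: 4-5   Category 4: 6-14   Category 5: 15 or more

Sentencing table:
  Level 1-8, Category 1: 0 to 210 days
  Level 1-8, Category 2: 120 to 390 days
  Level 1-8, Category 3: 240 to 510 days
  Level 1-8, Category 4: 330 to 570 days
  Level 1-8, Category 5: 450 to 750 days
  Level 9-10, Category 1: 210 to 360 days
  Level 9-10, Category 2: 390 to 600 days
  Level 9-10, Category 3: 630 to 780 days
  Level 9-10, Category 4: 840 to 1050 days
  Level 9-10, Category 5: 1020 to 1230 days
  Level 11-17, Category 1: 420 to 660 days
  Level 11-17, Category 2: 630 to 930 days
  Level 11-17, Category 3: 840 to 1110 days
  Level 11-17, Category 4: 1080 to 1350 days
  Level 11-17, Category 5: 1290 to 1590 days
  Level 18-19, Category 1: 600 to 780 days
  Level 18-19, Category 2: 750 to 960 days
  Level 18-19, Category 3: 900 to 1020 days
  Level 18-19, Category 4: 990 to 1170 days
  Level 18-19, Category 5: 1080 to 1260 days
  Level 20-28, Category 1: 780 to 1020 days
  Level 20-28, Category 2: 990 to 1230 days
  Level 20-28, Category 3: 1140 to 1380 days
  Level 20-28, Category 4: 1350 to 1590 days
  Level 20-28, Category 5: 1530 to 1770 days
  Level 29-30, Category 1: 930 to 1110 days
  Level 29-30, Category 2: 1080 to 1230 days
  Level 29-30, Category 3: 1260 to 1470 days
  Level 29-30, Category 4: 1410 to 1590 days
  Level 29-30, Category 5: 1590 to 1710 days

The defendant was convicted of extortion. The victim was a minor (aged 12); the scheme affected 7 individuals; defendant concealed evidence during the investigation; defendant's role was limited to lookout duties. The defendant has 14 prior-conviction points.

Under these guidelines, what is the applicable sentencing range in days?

Base offense level for extortion: 16.
R2 does not apply.
R3 does not apply.
R4 applies (level before this adjustment is 16 < 27, so +1): 16 + 1 = 17.
R5 applies: 17 + 2 = 19.
R6 does not apply.
R7 does not apply.
R8 applies: 19 − 1 = 18.
Final offense level: 18.
Criminal history: 14 prior points → Category 4 (6-14).
Level 18 falls in the 18-19 band.
Grid: Level 18-19 × Category 4 = 990-1170 days.

990-1170 days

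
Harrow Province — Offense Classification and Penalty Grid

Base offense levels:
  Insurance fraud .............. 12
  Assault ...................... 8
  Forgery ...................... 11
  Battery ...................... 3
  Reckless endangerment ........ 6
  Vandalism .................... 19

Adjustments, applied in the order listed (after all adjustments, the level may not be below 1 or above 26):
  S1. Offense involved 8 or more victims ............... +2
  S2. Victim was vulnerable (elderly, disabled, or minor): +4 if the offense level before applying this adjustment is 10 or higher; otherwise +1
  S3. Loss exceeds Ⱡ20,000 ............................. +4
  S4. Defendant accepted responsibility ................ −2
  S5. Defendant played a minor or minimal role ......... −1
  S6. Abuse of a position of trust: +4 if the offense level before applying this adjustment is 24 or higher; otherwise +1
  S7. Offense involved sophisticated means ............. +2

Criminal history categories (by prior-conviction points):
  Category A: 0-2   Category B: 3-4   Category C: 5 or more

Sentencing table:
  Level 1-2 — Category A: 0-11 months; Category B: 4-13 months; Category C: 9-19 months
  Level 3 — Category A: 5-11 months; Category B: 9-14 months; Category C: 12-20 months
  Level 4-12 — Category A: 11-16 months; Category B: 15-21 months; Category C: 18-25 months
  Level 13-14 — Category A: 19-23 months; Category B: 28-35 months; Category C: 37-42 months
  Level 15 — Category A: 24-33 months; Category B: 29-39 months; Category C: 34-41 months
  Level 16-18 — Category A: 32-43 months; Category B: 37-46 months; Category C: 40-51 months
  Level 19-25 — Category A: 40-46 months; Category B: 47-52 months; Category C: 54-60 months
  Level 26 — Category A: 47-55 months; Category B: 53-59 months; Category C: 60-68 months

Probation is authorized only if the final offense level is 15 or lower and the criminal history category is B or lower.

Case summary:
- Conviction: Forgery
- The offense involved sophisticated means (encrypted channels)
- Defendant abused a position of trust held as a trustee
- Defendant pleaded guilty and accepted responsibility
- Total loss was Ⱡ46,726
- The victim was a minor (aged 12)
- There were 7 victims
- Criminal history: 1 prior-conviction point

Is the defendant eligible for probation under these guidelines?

Base offense level for forgery: 11.
S2 applies (level before this adjustment is 11 ≥ 10, so +4): 11 + 4 = 15.
S3 applies: 15 + 4 = 19.
S4 applies: 19 − 2 = 17.
S6 applies (level before this adjustment is 17 < 24, so +1): 17 + 1 = 18.
S7 applies: 18 + 2 = 20.
Final offense level: 20.
Criminal history: 1 prior point → Category A (0-2).
Level 20 falls in the 19-25 band.
Grid: Level 19-25 × Category A = 40-46 months.
Probation check: level 20 > 15 and category A ≤ B → not eligible.

No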